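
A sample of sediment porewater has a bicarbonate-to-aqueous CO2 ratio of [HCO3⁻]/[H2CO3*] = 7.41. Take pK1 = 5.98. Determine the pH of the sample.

From K1 = [H⁺][HCO3⁻]/[H2CO3*]:  pH = pK1 + log₁₀([HCO3⁻]/[H2CO3*])
log₁₀(7.41) = +0.870
pH = 5.98 + (+0.870) = 6.85

pH = 6.85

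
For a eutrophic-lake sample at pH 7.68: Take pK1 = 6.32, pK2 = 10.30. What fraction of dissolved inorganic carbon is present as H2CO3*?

α₀ = 1 / (1 + K1/[H⁺] + K1K2/[H⁺]²) = 1 / (1 + 10^+1.36 + 10^-1.26)
   = 1 / (1 + 22.909 + 0.054954) = 1/23.964 = 0.04173

α₀ = 0.0417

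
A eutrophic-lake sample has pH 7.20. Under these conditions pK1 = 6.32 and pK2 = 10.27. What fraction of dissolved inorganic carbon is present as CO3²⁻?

α₂ = 1 / (1 + [H⁺]/K2 + [H⁺]²/(K1K2)) = 1 / (1 + 10^+3.07 + 10^+2.19)
   = 1 / (1 + 1174.9 + 154.88) = 1/1330.8 = 0.0007514

α₂ = 0.000751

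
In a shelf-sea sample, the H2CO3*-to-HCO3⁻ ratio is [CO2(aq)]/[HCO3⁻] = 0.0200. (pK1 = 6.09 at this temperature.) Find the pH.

From K1 = [H⁺][HCO3⁻]/[CO2(aq)]:  pH = pK1 − log₁₀([CO2(aq)]/[HCO3⁻])
log₁₀(0.0200) = -1.699
pH = 6.09 − (-1.699) = 7.79

pH = 7.79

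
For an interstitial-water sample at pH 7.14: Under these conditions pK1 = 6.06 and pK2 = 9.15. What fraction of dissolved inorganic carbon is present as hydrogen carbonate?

α₁ = 1 / (1 + [H⁺]/K1 + K2/[H⁺]) = 1 / (1 + 10^-1.08 + 10^-2.01)
   = 1 / (1 + 0.083176 + 0.0097724) = 1/1.0929 = 0.9150

α₁ = 0.915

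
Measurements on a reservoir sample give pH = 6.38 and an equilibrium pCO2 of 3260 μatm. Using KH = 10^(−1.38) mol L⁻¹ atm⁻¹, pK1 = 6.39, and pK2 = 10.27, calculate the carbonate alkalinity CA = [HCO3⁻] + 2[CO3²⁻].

CA = 0.133 mmol/L

[CO2*] = KH · pCO2 = 10^(−1.38) × 3260×10^-6 = 1.359×10^-4 mol/L
α₀ = 1/(1 + K1/[H⁺] + K1K2/[H⁺]²) = 1/(1 + 10^-0.01 + 10^-3.90) = 0.5057
DIC = [CO2*]/α₀ = 1.359×10^-4 / 0.5057 = 0.2687 mmol/L
CA = (α₁ + 2α₂)·DIC = (0.4942 + 2×6.367×10^-5) × 0.2687 = 0.133 mmol/L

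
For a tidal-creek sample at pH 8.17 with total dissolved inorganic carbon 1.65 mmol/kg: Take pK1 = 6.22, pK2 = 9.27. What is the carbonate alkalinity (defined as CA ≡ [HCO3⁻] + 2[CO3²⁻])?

CA = 1.75 mmol/kg

CA = [HCO3⁻] + 2[CO3²⁻] = (α₁ + 2α₂)·DIC
At pH 8.17: [H⁺]/K1 = 10^-1.95 = 0.011220, K2/[H⁺] = 10^-1.10 = 0.079433
α₁ = 1/(1 + 0.011220 + 0.079433) = 1/1.0907 = 0.9169; α₂ = α₁·K2/[H⁺] = 0.07283
α₁ + 2α₂ = 1.0625
CA = 1.0625 × 1.65 = 1.75 mmol/kg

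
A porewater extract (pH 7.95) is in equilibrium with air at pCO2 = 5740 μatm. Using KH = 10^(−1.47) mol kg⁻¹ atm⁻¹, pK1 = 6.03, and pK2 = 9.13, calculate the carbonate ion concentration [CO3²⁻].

[CO2*] = KH · pCO2 = 10^(−1.47) × 5740×10^-6 = 1.945×10^-4 mol/kg
α₀ = 1/(1 + K1/[H⁺] + K1K2/[H⁺]²) = 1/(1 + 10^+1.92 + 10^+0.74) = 0.01115
DIC = [CO2*]/α₀ = 1.945×10^-4 / 0.01115 = 17.44 mmol/kg
[CO3²⁻] = α₂·DIC; α₂ = 0.06128, so [CO3²⁻] = 0.06128 × 17.44 = 1.07 mmol/kg

[CO3²⁻] = 1.07 mmol/kg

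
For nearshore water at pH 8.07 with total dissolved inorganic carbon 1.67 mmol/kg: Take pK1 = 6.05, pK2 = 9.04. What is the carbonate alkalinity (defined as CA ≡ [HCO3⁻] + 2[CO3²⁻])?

CA = [HCO3⁻] + 2[CO3²⁻] = (α₁ + 2α₂)·DIC
At pH 8.07: [H⁺]/K1 = 10^-2.02 = 0.0095499, K2/[H⁺] = 10^-0.97 = 0.10715
α₁ = 1/(1 + 0.0095499 + 0.10715) = 1/1.1167 = 0.8955; α₂ = α₁·K2/[H⁺] = 0.09595
α₁ + 2α₂ = 1.0874
CA = 1.0874 × 1.67 = 1.82 mmol/kg

CA = 1.82 mmol/kg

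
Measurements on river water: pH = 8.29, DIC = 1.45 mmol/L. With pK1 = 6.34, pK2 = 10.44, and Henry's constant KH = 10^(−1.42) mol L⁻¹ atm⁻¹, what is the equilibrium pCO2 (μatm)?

α₀ = 1 / (1 + K1/[H⁺] + K1K2/[H⁺]²) = 1 / (1 + 10^+1.95 + 10^-0.20)
   = 1 / (1 + 89.125 + 0.63096) = 1/90.756 = 0.01102
[CO2*] = α₀ × DIC = 0.01102 × 1.45 = 0.01598 mmol/L = 15.98 μmol/L
pCO2 = [CO2*]/KH = 1.598×10^-5 / 3.802×10^-2 = 420 μatm

pCO2 = 420 μatm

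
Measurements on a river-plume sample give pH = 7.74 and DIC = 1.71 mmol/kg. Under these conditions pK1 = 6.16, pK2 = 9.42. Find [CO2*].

[CO2*] = 0.0430 mmol/kg

α₀ = 1 / (1 + K1/[H⁺] + K1K2/[H⁺]²) = 1 / (1 + 10^+1.58 + 10^-0.10)
   = 1 / (1 + 38.019 + 0.79433) = 1/39.813 = 0.02512
[CO2*] = α₀ × DIC = 0.02512 × 1.71 = 0.0430 mmol/kg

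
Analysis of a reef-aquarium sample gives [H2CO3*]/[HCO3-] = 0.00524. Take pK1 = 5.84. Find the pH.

From K1 = [H⁺][HCO3-]/[H2CO3*]:  pH = pK1 − log₁₀([H2CO3*]/[HCO3-])
log₁₀(0.00524) = -2.281
pH = 5.84 − (-2.281) = 8.12

pH = 8.12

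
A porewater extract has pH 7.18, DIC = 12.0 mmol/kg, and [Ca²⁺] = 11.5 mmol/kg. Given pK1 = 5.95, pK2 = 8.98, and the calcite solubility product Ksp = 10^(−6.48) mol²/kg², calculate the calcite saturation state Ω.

α₂ = 1 / (1 + [H⁺]/K2 + [H⁺]²/(K1K2)) = 1 / (1 + 10^+1.80 + 10^+0.57)
   = 1 / (1 + 63.096 + 3.7154) = 1/67.811 = 0.01475
[CO3²⁻] = α₂ × DIC = 0.01475 × 12.0 = 0.1770 mmol/kg
Ksp = 10^(−6.48) = 3.311×10^-7
Ω = [Ca²⁺][CO3²⁻]/Ksp = (11.5×10^-3)(1.770×10^-4) / 3.311×10^-7 = 6.15

Ω = 6.15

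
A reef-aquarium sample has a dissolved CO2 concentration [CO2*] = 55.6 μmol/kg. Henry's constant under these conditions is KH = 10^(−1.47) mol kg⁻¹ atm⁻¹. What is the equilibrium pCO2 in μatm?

KH = 10^(−1.47) = 3.388×10^-2 mol kg⁻¹ atm⁻¹
pCO2 = [CO2*]/KH = 55.6×10^-6 / 3.388×10^-2 = 1.64×10^-3 atm = 1640 μatm

pCO2 = 1640 μatm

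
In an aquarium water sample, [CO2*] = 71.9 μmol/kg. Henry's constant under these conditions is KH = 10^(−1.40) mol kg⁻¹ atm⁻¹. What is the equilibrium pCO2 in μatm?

pCO2 = 1810 μatm

KH = 10^(−1.40) = 3.981×10^-2 mol kg⁻¹ atm⁻¹
pCO2 = [CO2*]/KH = 71.9×10^-6 / 3.981×10^-2 = 1.81×10^-3 atm = 1810 μatm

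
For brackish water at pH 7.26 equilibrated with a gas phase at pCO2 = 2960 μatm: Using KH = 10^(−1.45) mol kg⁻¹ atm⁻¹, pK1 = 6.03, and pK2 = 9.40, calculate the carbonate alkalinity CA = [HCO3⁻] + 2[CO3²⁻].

CA = 1.81 mmol/kg

[CO2*] = KH · pCO2 = 10^(−1.45) × 2960×10^-6 = 1.050×10^-4 mol/kg
α₀ = 1/(1 + K1/[H⁺] + K1K2/[H⁺]²) = 1/(1 + 10^+1.23 + 10^-0.91) = 0.05523
DIC = [CO2*]/α₀ = 1.050×10^-4 / 0.05523 = 1.902 mmol/kg
CA = (α₁ + 2α₂)·DIC = (0.9380 + 2×0.006795) × 1.902 = 1.81 mmol/kg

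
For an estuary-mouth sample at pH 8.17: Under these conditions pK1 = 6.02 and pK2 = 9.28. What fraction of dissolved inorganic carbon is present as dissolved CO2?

α₀ = 1 / (1 + K1/[H⁺] + K1K2/[H⁺]²) = 1 / (1 + 10^+2.15 + 10^+1.04)
   = 1 / (1 + 141.25 + 10.965) = 1/153.22 = 0.006527

α₀ = 0.00653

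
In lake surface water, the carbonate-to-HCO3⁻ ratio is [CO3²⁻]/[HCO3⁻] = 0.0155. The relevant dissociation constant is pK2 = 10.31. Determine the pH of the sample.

From K2 = [H⁺][CO3²⁻]/[HCO3⁻]:  pH = pK2 + log₁₀([CO3²⁻]/[HCO3⁻])
log₁₀(0.0155) = -1.810
pH = 10.31 + (-1.810) = 8.50

pH = 8.50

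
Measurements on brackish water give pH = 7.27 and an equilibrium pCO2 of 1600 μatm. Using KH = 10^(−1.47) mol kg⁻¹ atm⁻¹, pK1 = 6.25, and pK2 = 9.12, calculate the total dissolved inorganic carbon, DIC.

DIC = 0.630 mmol/kg

[CO2*] = KH · pCO2 = 10^(−1.47) × 1600×10^-6 = 5.422×10^-5 mol/kg
α₀ = 1/(1 + K1/[H⁺] + K1K2/[H⁺]²) = 1/(1 + 10^+1.02 + 10^-0.83) = 0.08606
DIC = [CO2*]/α₀ = 5.422×10^-5 / 0.08606 = 0.630 mmol/kg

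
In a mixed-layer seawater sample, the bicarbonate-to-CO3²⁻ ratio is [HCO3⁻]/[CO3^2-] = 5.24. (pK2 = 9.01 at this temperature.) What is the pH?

From K2 = [H⁺][CO3^2-]/[HCO3⁻]:  pH = pK2 − log₁₀([HCO3⁻]/[CO3^2-])
log₁₀(5.24) = +0.719
pH = 9.01 − (+0.719) = 8.29

pH = 8.29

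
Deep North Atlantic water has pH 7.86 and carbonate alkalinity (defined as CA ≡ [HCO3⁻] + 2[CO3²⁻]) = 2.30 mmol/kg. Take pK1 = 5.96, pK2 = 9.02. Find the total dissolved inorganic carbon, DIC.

CA = [HCO3⁻] + 2[CO3²⁻] = (α₁ + 2α₂)·DIC
At pH 7.86: [H⁺]/K1 = 10^-1.90 = 0.012589, K2/[H⁺] = 10^-1.16 = 0.069183
α₁ = 1/(1 + 0.012589 + 0.069183) = 1/1.0818 = 0.9244; α₂ = α₁·K2/[H⁺] = 0.06395
α₁ + 2α₂ = 1.0523
DIC = CA / (α₁ + 2α₂) = 2.30 / 1.0523 = 2.19 mmol/kg

DIC = 2.19 mmol/kg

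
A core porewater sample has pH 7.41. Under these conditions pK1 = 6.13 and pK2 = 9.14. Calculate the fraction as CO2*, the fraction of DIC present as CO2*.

α₀ = 0.0490

α₀ = 1 / (1 + K1/[H⁺] + K1K2/[H⁺]²) = 1 / (1 + 10^+1.28 + 10^-0.45)
   = 1 / (1 + 19.055 + 0.35481) = 1/20.409 = 0.04900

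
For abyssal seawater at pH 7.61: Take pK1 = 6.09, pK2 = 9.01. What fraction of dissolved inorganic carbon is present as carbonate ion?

α₂ = 1 / (1 + [H⁺]/K2 + [H⁺]²/(K1K2)) = 1 / (1 + 10^+1.40 + 10^-0.12)
   = 1 / (1 + 25.119 + 0.75858) = 1/26.877 = 0.03721

α₂ = 0.0372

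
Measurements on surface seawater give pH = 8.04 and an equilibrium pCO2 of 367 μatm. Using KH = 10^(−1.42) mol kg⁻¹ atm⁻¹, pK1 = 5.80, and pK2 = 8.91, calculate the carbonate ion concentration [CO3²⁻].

[CO3²⁻] = 0.327 mmol/kg

[CO2*] = KH · pCO2 = 10^(−1.42) × 367×10^-6 = 1.395×10^-5 mol/kg
α₀ = 1/(1 + K1/[H⁺] + K1K2/[H⁺]²) = 1/(1 + 10^+2.24 + 10^+1.37) = 0.005045
DIC = [CO2*]/α₀ = 1.395×10^-5 / 0.005045 = 2.766 mmol/kg
[CO3²⁻] = α₂·DIC; α₂ = 0.1183, so [CO3²⁻] = 0.1183 × 2.766 = 0.327 mmol/kg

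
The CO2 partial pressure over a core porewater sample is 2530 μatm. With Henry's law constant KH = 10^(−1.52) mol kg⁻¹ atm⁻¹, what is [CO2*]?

KH = 10^(−1.52) = 3.020×10^-2 mol kg⁻¹ atm⁻¹
[CO2*] = KH · pCO2 = 3.020×10^-2 × 2530×10^-6 atm = 7.64×10^-5 mol/kg

[CO2*] = 76.4 μmol/kg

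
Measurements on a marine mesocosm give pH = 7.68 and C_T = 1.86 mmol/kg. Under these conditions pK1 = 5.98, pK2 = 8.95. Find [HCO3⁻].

[HCO3⁻] = 1.73 mmol/kg

α₁ = 1 / (1 + [H⁺]/K1 + K2/[H⁺]) = 1 / (1 + 10^-1.70 + 10^-1.27)
   = 1 / (1 + 0.019953 + 0.053703) = 1/1.0737 = 0.9314
[HCO3⁻] = α₁ × DIC = 0.9314 × 1.86 = 1.73 mmol/kg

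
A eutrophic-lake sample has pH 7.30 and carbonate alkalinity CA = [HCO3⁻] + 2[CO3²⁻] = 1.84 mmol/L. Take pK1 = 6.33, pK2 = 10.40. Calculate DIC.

DIC = 2.04 mmol/L

CA = [HCO3⁻] + 2[CO3²⁻] = (α₁ + 2α₂)·DIC
At pH 7.30: [H⁺]/K1 = 10^-0.97 = 0.10715, K2/[H⁺] = 10^-3.10 = 0.00079433
α₁ = 1/(1 + 0.10715 + 0.00079433) = 1/1.1079 = 0.9026; α₂ = α₁·K2/[H⁺] = 0.0007169
α₁ + 2α₂ = 0.9040
DIC = CA / (α₁ + 2α₂) = 1.84 / 0.9040 = 2.04 mmol/L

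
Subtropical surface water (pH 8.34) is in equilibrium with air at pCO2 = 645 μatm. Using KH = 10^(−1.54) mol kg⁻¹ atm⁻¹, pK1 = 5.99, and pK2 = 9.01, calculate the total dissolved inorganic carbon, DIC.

DIC = 5.07 mmol/kg

[CO2*] = KH · pCO2 = 10^(−1.54) × 645×10^-6 = 1.860×10^-5 mol/kg
α₀ = 1/(1 + K1/[H⁺] + K1K2/[H⁺]²) = 1/(1 + 10^+2.35 + 10^+1.68) = 0.003667
DIC = [CO2*]/α₀ = 1.860×10^-5 / 0.003667 = 5.07 mmol/kg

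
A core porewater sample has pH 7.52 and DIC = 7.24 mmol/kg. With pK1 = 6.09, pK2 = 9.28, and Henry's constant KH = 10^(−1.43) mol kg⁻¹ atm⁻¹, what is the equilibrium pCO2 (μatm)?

α₀ = 1 / (1 + K1/[H⁺] + K1K2/[H⁺]²) = 1 / (1 + 10^+1.43 + 10^-0.33)
   = 1 / (1 + 26.915 + 0.46774) = 1/28.383 = 0.03523
[CO2*] = α₀ × DIC = 0.03523 × 7.24 = 0.2551 mmol/kg
pCO2 = [CO2*]/KH = 2.551×10^-4 / 3.715×10^-2 = 6870 μatm

pCO2 = 6870 μatm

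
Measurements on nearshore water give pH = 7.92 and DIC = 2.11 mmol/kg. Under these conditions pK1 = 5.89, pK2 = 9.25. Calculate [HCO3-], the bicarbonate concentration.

[HCO3⁻] = 2.00 mmol/kg

α₁ = 1 / (1 + [H⁺]/K1 + K2/[H⁺]) = 1 / (1 + 10^-2.03 + 10^-1.33)
   = 1 / (1 + 0.0093325 + 0.046774) = 1/1.0561 = 0.9469
[HCO3⁻] = α₁ × DIC = 0.9469 × 2.11 = 2.00 mmol/kg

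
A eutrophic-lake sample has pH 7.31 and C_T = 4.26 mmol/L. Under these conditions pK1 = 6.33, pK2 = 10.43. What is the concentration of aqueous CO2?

[CO2*] = 0.404 mmol/L

α₀ = 1 / (1 + K1/[H⁺] + K1K2/[H⁺]²) = 1 / (1 + 10^+0.98 + 10^-2.14)
   = 1 / (1 + 9.5499 + 0.0072444) = 1/10.557 = 0.09472
[CO2*] = α₀ × DIC = 0.09472 × 4.26 = 0.404 mmol/L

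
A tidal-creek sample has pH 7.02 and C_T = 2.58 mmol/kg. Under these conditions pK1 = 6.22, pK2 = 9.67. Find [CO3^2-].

α₂ = 1 / (1 + [H⁺]/K2 + [H⁺]²/(K1K2)) = 1 / (1 + 10^+2.65 + 10^+1.85)
   = 1 / (1 + 446.68 + 70.795) = 1/518.48 = 0.001929
[CO3²⁻] = α₂ × DIC = 0.001929 × 2.58 = 0.00498 mmol/kg = 4.98 μmol/kg

[CO3²⁻] = 4.98 μmol/kg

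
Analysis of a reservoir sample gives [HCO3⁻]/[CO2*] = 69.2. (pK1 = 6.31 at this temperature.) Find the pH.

From K1 = [H⁺][HCO3⁻]/[CO2*]:  pH = pK1 + log₁₀([HCO3⁻]/[CO2*])
log₁₀(69.2) = +1.840
pH = 6.31 + (+1.840) = 8.15

pH = 8.15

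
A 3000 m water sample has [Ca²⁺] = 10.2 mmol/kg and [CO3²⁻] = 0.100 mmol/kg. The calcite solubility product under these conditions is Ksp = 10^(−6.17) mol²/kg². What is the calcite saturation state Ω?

Ksp = 10^(−6.17) = 6.761×10^-7
Ω = [Ca²⁺][CO3²⁻]/Ksp = (10.2×10^-3)(0.100×10^-3) / 6.761×10^-7 = 1.51

Ω = 1.51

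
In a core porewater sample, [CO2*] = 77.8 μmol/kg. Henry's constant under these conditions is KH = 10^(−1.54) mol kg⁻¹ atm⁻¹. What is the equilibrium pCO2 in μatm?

pCO2 = 2700 μatm

KH = 10^(−1.54) = 2.884×10^-2 mol kg⁻¹ atm⁻¹
pCO2 = [CO2*]/KH = 77.8×10^-6 / 2.884×10^-2 = 2.70×10^-3 atm = 2700 μatm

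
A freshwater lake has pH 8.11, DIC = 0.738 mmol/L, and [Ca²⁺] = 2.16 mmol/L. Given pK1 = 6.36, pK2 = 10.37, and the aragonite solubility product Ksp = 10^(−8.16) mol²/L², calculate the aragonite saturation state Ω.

Ω = 1.24

α₂ = 1 / (1 + [H⁺]/K2 + [H⁺]²/(K1K2)) = 1 / (1 + 10^+2.26 + 10^+0.51)
   = 1 / (1 + 181.97 + 3.2359) = 1/186.21 = 0.005370
[CO3²⁻] = α₂ × DIC = 0.005370 × 0.738 = 0.003963 mmol/L = 3.963 μmol/L
Ksp = 10^(−8.16) = 6.918×10^-9
Ω = [Ca²⁺][CO3²⁻]/Ksp = (2.16×10^-3)(3.963×10^-6) / 6.918×10^-9 = 1.24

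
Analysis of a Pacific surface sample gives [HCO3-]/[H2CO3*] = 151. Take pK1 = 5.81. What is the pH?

From K1 = [H⁺][HCO3-]/[H2CO3*]:  pH = pK1 + log₁₀([HCO3-]/[H2CO3*])
log₁₀(151) = +2.179
pH = 5.81 + (+2.179) = 7.99

pH = 7.99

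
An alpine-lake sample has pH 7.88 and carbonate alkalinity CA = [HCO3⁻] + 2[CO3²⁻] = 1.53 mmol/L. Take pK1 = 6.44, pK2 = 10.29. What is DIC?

DIC = 1.58 mmol/L

CA = [HCO3⁻] + 2[CO3²⁻] = (α₁ + 2α₂)·DIC
At pH 7.88: [H⁺]/K1 = 10^-1.44 = 0.036308, K2/[H⁺] = 10^-2.41 = 0.0038905
α₁ = 1/(1 + 0.036308 + 0.0038905) = 1/1.0402 = 0.9614; α₂ = α₁·K2/[H⁺] = 0.003740
α₁ + 2α₂ = 0.9688
DIC = CA / (α₁ + 2α₂) = 1.53 / 0.9688 = 1.58 mmol/L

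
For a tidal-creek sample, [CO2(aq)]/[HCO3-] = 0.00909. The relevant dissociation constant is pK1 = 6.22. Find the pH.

From K1 = [H⁺][HCO3-]/[CO2(aq)]:  pH = pK1 − log₁₀([CO2(aq)]/[HCO3-])
log₁₀(0.00909) = -2.041
pH = 6.22 − (-2.041) = 8.26

pH = 8.26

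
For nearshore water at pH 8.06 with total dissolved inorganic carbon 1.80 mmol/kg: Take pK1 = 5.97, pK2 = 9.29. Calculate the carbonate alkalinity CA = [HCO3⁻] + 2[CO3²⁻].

CA = [HCO3⁻] + 2[CO3²⁻] = (α₁ + 2α₂)·DIC
At pH 8.06: [H⁺]/K1 = 10^-2.09 = 0.0081283, K2/[H⁺] = 10^-1.23 = 0.058884
α₁ = 1/(1 + 0.0081283 + 0.058884) = 1/1.0670 = 0.9372; α₂ = α₁·K2/[H⁺] = 0.05519
α₁ + 2α₂ = 1.0476
CA = 1.0476 × 1.80 = 1.89 mmol/kg

CA = 1.89 mmol/kg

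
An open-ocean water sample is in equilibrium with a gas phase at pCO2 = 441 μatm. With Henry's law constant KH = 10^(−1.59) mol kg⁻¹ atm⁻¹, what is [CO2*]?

KH = 10^(−1.59) = 2.570×10^-2 mol kg⁻¹ atm⁻¹
[CO2*] = KH · pCO2 = 2.570×10^-2 × 441×10^-6 atm = 1.13×10^-5 mol/kg

[CO2*] = 11.3 μmol/kg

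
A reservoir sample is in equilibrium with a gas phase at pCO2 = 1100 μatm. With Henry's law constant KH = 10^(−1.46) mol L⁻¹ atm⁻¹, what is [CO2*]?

KH = 10^(−1.46) = 3.467×10^-2 mol L⁻¹ atm⁻¹
[CO2*] = KH · pCO2 = 3.467×10^-2 × 1100×10^-6 atm = 3.81×10^-5 mol/L

[CO2*] = 38.1 μmol/L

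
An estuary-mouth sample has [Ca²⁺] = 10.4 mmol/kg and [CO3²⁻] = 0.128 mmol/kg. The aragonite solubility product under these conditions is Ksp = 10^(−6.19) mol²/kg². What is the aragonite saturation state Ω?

Ksp = 10^(−6.19) = 6.457×10^-7
Ω = [Ca²⁺][CO3²⁻]/Ksp = (10.4×10^-3)(0.128×10^-3) / 6.457×10^-7 = 2.06

Ω = 2.06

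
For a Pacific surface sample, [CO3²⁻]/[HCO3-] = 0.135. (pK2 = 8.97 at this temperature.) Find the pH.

pH = 8.10

From K2 = [H⁺][CO3²⁻]/[HCO3-]:  pH = pK2 + log₁₀([CO3²⁻]/[HCO3-])
log₁₀(0.135) = -0.870
pH = 8.97 + (-0.870) = 8.10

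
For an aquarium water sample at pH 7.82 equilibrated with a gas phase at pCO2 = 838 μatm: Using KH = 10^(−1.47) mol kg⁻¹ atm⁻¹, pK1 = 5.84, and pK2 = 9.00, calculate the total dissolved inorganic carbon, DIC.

[CO2*] = KH · pCO2 = 10^(−1.47) × 838×10^-6 = 2.840×10^-5 mol/kg
α₀ = 1/(1 + K1/[H⁺] + K1K2/[H⁺]²) = 1/(1 + 10^+1.98 + 10^+0.80) = 0.009727
DIC = [CO2*]/α₀ = 2.840×10^-5 / 0.009727 = 2.92 mmol/kg

DIC = 2.92 mmol/kg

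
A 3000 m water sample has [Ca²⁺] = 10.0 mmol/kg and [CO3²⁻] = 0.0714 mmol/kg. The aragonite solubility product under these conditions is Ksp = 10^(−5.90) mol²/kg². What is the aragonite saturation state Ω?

Ksp = 10^(−5.90) = 1.259×10^-6
Ω = [Ca²⁺][CO3²⁻]/Ksp = (10.0×10^-3)(0.0714×10^-3) / 1.259×10^-6 = 0.567

Ω = 0.567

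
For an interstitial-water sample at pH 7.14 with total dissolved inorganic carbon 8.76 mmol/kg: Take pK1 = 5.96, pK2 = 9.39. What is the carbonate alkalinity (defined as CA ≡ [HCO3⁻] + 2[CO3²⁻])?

CA = [HCO3⁻] + 2[CO3²⁻] = (α₁ + 2α₂)·DIC
At pH 7.14: [H⁺]/K1 = 10^-1.18 = 0.066069, K2/[H⁺] = 10^-2.25 = 0.0056234
α₁ = 1/(1 + 0.066069 + 0.0056234) = 1/1.0717 = 0.9331; α₂ = α₁·K2/[H⁺] = 0.005247
α₁ + 2α₂ = 0.9436
CA = 0.9436 × 8.76 = 8.27 mmol/kg

CA = 8.27 mmol/kg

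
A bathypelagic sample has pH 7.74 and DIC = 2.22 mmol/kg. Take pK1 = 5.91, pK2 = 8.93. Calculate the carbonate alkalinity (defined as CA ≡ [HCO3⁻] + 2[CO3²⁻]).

CA = [HCO3⁻] + 2[CO3²⁻] = (α₁ + 2α₂)·DIC
At pH 7.74: [H⁺]/K1 = 10^-1.83 = 0.014791, K2/[H⁺] = 10^-1.19 = 0.064565
α₁ = 1/(1 + 0.014791 + 0.064565) = 1/1.0794 = 0.9265; α₂ = α₁·K2/[H⁺] = 0.05982
α₁ + 2α₂ = 1.0461
CA = 1.0461 × 2.22 = 2.32 mmol/kg

CA = 2.32 mmol/kg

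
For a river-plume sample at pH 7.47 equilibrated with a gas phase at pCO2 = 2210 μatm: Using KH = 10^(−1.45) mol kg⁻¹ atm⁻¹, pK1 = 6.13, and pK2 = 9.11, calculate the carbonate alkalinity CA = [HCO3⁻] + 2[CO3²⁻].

CA = 1.79 mmol/kg

[CO2*] = KH · pCO2 = 10^(−1.45) × 2210×10^-6 = 7.841×10^-5 mol/kg
α₀ = 1/(1 + K1/[H⁺] + K1K2/[H⁺]²) = 1/(1 + 10^+1.34 + 10^-0.30) = 0.04277
DIC = [CO2*]/α₀ = 7.841×10^-5 / 0.04277 = 1.833 mmol/kg
CA = (α₁ + 2α₂)·DIC = (0.9358 + 2×0.02144) × 1.833 = 1.79 mmol/kg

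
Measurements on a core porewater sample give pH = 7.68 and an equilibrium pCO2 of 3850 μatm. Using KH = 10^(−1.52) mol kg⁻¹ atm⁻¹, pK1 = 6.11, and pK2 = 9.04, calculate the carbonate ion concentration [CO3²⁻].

[CO2*] = KH · pCO2 = 10^(−1.52) × 3850×10^-6 = 1.163×10^-4 mol/kg
α₀ = 1/(1 + K1/[H⁺] + K1K2/[H⁺]²) = 1/(1 + 10^+1.57 + 10^+0.21) = 0.02514
DIC = [CO2*]/α₀ = 1.163×10^-4 / 0.02514 = 4.625 mmol/kg
[CO3²⁻] = α₂·DIC; α₂ = 0.04077, so [CO3²⁻] = 0.04077 × 4.625 = 0.189 mmol/kg

[CO3²⁻] = 0.189 mmol/kg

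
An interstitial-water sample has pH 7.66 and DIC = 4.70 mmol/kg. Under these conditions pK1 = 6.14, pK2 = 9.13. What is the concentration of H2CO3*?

α₀ = 1 / (1 + K1/[H⁺] + K1K2/[H⁺]²) = 1 / (1 + 10^+1.52 + 10^+0.05)
   = 1 / (1 + 33.113 + 1.1220) = 1/35.235 = 0.02838
[CO2*] = α₀ × DIC = 0.02838 × 4.70 = 0.133 mmol/kg

[CO2*] = 0.133 mmol/kg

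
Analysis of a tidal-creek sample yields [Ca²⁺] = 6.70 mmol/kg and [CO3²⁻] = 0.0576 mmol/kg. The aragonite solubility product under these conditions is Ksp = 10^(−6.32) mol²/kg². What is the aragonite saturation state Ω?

Ω = 0.806

Ksp = 10^(−6.32) = 4.786×10^-7
Ω = [Ca²⁺][CO3²⁻]/Ksp = (6.70×10^-3)(0.0576×10^-3) / 4.786×10^-7 = 0.806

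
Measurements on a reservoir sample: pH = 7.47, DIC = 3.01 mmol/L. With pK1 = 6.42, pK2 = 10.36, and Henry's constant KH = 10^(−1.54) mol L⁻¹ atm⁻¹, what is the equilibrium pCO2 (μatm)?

α₀ = 1 / (1 + K1/[H⁺] + K1K2/[H⁺]²) = 1 / (1 + 10^+1.05 + 10^-1.84)
   = 1 / (1 + 11.220 + 0.014454) = 1/12.235 = 0.08174
[CO2*] = α₀ × DIC = 0.08174 × 3.01 = 0.2460 mmol/L
pCO2 = [CO2*]/KH = 2.460×10^-4 / 2.884×10^-2 = 8530 μatm

pCO2 = 8530 μatm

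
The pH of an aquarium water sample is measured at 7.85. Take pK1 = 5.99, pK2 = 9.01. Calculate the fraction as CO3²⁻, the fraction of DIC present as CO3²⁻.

α₂ = 0.0639

α₂ = 1 / (1 + [H⁺]/K2 + [H⁺]²/(K1K2)) = 1 / (1 + 10^+1.16 + 10^-0.70)
   = 1 / (1 + 14.454 + 0.19953) = 1/15.654 = 0.06388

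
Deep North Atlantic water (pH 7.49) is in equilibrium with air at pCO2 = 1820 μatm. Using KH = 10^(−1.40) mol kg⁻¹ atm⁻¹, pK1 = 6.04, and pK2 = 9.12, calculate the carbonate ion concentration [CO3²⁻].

[CO2*] = KH · pCO2 = 10^(−1.40) × 1820×10^-6 = 7.246×10^-5 mol/kg
α₀ = 1/(1 + K1/[H⁺] + K1K2/[H⁺]²) = 1/(1 + 10^+1.45 + 10^-0.18) = 0.03351
DIC = [CO2*]/α₀ = 7.246×10^-5 / 0.03351 = 2.162 mmol/kg
[CO3²⁻] = α₂·DIC; α₂ = 0.02214, so [CO3²⁻] = 0.02214 × 2.162 = 0.0479 mmol/kg

[CO3²⁻] = 0.0479 mmol/kg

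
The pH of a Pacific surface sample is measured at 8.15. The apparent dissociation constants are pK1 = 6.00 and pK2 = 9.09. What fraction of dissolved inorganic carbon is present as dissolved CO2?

α₀ = 0.00631

α₀ = 1 / (1 + K1/[H⁺] + K1K2/[H⁺]²) = 1 / (1 + 10^+2.15 + 10^+1.21)
   = 1 / (1 + 141.25 + 16.218) = 1/158.47 = 0.006310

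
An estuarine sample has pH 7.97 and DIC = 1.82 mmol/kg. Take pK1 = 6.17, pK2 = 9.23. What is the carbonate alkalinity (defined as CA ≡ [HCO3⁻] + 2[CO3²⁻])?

CA = 1.89 mmol/kg

CA = [HCO3⁻] + 2[CO3²⁻] = (α₁ + 2α₂)·DIC
At pH 7.97: [H⁺]/K1 = 10^-1.80 = 0.015849, K2/[H⁺] = 10^-1.26 = 0.054954
α₁ = 1/(1 + 0.015849 + 0.054954) = 1/1.0708 = 0.9339; α₂ = α₁·K2/[H⁺] = 0.05132
α₁ + 2α₂ = 1.0365
CA = 1.0365 × 1.82 = 1.89 mmol/kg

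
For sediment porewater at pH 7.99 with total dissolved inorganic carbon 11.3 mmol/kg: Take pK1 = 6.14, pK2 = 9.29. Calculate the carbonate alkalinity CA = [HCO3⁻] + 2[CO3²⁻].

CA = 11.7 mmol/kg

CA = [HCO3⁻] + 2[CO3²⁻] = (α₁ + 2α₂)·DIC
At pH 7.99: [H⁺]/K1 = 10^-1.85 = 0.014125, K2/[H⁺] = 10^-1.30 = 0.050119
α₁ = 1/(1 + 0.014125 + 0.050119) = 1/1.0642 = 0.9396; α₂ = α₁·K2/[H⁺] = 0.04709
α₁ + 2α₂ = 1.0338
CA = 1.0338 × 11.3 = 11.7 mmol/kg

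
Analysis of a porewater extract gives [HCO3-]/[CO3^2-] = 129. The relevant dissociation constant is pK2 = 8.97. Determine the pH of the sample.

From K2 = [H⁺][CO3^2-]/[HCO3-]:  pH = pK2 − log₁₀([HCO3-]/[CO3^2-])
log₁₀(129) = +2.111
pH = 8.97 − (+2.111) = 6.86

pH = 6.86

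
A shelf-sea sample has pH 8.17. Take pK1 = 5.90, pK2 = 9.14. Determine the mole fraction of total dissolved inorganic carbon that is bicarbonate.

α₁ = 0.899

α₁ = 1 / (1 + [H⁺]/K1 + K2/[H⁺]) = 1 / (1 + 10^-2.27 + 10^-0.97)
   = 1 / (1 + 0.0053703 + 0.10715) = 1/1.1125 = 0.8989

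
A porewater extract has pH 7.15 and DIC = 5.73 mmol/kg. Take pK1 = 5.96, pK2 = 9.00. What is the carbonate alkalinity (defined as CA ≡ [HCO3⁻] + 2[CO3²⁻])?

CA = 5.46 mmol/kg

CA = [HCO3⁻] + 2[CO3²⁻] = (α₁ + 2α₂)·DIC
At pH 7.15: [H⁺]/K1 = 10^-1.19 = 0.064565, K2/[H⁺] = 10^-1.85 = 0.014125
α₁ = 1/(1 + 0.064565 + 0.014125) = 1/1.0787 = 0.9270; α₂ = α₁·K2/[H⁺] = 0.01309
α₁ + 2α₂ = 0.9532
CA = 0.9532 × 5.73 = 5.46 mmol/kg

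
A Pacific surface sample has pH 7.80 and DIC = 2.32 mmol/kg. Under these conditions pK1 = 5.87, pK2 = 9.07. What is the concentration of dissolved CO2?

[CO2*] = 0.0256 mmol/kg

α₀ = 1 / (1 + K1/[H⁺] + K1K2/[H⁺]²) = 1 / (1 + 10^+1.93 + 10^+0.66)
   = 1 / (1 + 85.114 + 4.5709) = 1/90.685 = 0.01103
[CO2*] = α₀ × DIC = 0.01103 × 2.32 = 0.0256 mmol/kg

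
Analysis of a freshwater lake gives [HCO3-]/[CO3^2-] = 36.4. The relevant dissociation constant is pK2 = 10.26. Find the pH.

pH = 8.70

From K2 = [H⁺][CO3^2-]/[HCO3-]:  pH = pK2 − log₁₀([HCO3-]/[CO3^2-])
log₁₀(36.4) = +1.561
pH = 10.26 − (+1.561) = 8.70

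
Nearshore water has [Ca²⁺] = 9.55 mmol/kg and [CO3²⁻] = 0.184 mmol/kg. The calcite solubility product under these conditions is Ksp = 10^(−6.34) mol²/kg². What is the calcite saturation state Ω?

Ω = 3.84

Ksp = 10^(−6.34) = 4.571×10^-7
Ω = [Ca²⁺][CO3²⁻]/Ksp = (9.55×10^-3)(0.184×10^-3) / 4.571×10^-7 = 3.84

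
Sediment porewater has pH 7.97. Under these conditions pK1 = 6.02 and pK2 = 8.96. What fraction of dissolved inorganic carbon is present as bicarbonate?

α₁ = 0.898

α₁ = 1 / (1 + [H⁺]/K1 + K2/[H⁺]) = 1 / (1 + 10^-1.95 + 10^-0.99)
   = 1 / (1 + 0.011220 + 0.10233) = 1/1.1135 = 0.8980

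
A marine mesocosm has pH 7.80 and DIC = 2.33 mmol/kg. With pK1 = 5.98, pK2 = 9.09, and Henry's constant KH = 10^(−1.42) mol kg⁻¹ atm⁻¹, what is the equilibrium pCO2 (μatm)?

α₀ = 1 / (1 + K1/[H⁺] + K1K2/[H⁺]²) = 1 / (1 + 10^+1.82 + 10^+0.53)
   = 1 / (1 + 66.069 + 3.3884) = 1/70.458 = 0.01419
[CO2*] = α₀ × DIC = 0.01419 × 2.33 = 0.03307 mmol/kg
pCO2 = [CO2*]/KH = 3.307×10^-5 / 3.802×10^-2 = 870 μatm

pCO2 = 870 μatm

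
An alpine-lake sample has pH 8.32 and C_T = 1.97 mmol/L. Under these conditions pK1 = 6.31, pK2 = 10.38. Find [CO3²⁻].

[CO3²⁻] = 16.8 μmol/L

α₂ = 1 / (1 + [H⁺]/K2 + [H⁺]²/(K1K2)) = 1 / (1 + 10^+2.06 + 10^+0.05)
   = 1 / (1 + 114.82 + 1.1220) = 1/116.94 = 0.008552
[CO3²⁻] = α₂ × DIC = 0.008552 × 1.97 = 0.0168 mmol/L = 16.8 μmol/L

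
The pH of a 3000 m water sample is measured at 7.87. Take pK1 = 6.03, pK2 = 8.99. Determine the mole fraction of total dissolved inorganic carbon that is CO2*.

α₀ = 1 / (1 + K1/[H⁺] + K1K2/[H⁺]²) = 1 / (1 + 10^+1.84 + 10^+0.72)
   = 1 / (1 + 69.183 + 5.2481) = 1/75.431 = 0.01326

α₀ = 0.0133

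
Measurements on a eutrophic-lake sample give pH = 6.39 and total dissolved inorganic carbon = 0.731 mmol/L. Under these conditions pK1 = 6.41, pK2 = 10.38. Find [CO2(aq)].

[CO2*] = 0.374 mmol/L

α₀ = 1 / (1 + K1/[H⁺] + K1K2/[H⁺]²) = 1 / (1 + 10^-0.02 + 10^-4.01)
   = 1 / (1 + 0.95499 + 9.7724×10^-5) = 1/1.9551 = 0.5115
[CO2*] = α₀ × DIC = 0.5115 × 0.731 = 0.374 mmol/L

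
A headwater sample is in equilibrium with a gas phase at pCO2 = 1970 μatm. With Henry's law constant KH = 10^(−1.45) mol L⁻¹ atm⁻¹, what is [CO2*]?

KH = 10^(−1.45) = 3.548×10^-2 mol L⁻¹ atm⁻¹
[CO2*] = KH · pCO2 = 3.548×10^-2 × 1970×10^-6 atm = 6.99×10^-5 mol/L

[CO2*] = 69.9 μmol/L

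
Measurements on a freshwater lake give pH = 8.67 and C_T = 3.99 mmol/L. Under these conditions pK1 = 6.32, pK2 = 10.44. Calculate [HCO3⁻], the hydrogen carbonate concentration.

α₁ = 1 / (1 + [H⁺]/K1 + K2/[H⁺]) = 1 / (1 + 10^-2.35 + 10^-1.77)
   = 1 / (1 + 0.0044668 + 0.016982) = 1/1.0214 = 0.9790
[HCO3⁻] = α₁ × DIC = 0.9790 × 3.99 = 3.91 mmol/L

[HCO3⁻] = 3.91 mmol/L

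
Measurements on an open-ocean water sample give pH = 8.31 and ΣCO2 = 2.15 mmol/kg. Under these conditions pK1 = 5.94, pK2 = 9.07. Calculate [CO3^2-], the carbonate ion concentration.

α₂ = 1 / (1 + [H⁺]/K2 + [H⁺]²/(K1K2)) = 1 / (1 + 10^+0.76 + 10^-1.61)
   = 1 / (1 + 5.7544 + 0.024547) = 1/6.7789 = 0.1475
[CO3²⁻] = α₂ × DIC = 0.1475 × 2.15 = 0.317 mmol/kg

[CO3²⁻] = 0.317 mmol/kg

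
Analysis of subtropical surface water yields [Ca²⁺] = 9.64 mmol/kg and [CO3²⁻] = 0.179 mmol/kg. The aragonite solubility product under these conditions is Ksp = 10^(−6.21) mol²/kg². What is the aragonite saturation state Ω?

Ksp = 10^(−6.21) = 6.166×10^-7
Ω = [Ca²⁺][CO3²⁻]/Ksp = (9.64×10^-3)(0.179×10^-3) / 6.166×10^-7 = 2.80

Ω = 2.80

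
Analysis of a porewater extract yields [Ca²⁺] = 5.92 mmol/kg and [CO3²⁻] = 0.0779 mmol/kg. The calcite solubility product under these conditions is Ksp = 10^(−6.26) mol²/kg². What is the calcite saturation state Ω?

Ksp = 10^(−6.26) = 5.495×10^-7
Ω = [Ca²⁺][CO3²⁻]/Ksp = (5.92×10^-3)(0.0779×10^-3) / 5.495×10^-7 = 0.839

Ω = 0.839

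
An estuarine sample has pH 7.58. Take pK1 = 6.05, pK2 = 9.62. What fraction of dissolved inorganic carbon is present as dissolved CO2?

α₀ = 1 / (1 + K1/[H⁺] + K1K2/[H⁺]²) = 1 / (1 + 10^+1.53 + 10^-0.51)
   = 1 / (1 + 33.884 + 0.30903) = 1/35.193 = 0.02841

α₀ = 0.0284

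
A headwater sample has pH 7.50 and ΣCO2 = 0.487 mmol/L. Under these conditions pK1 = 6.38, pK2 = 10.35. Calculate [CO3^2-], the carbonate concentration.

[CO3²⁻] = 0.639 μmol/L

α₂ = 1 / (1 + [H⁺]/K2 + [H⁺]²/(K1K2)) = 1 / (1 + 10^+2.85 + 10^+1.73)
   = 1 / (1 + 707.95 + 53.703) = 1/762.65 = 0.001311
[CO3²⁻] = α₂ × DIC = 0.001311 × 0.487 = 0.000639 mmol/L = 0.639 μmol/L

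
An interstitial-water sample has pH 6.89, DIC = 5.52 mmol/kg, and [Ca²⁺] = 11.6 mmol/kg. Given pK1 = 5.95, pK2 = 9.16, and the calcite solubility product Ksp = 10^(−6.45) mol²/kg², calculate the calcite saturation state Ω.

Ω = 0.865

α₂ = 1 / (1 + [H⁺]/K2 + [H⁺]²/(K1K2)) = 1 / (1 + 10^+2.27 + 10^+1.33)
   = 1 / (1 + 186.21 + 21.380) = 1/208.59 = 0.004794
[CO3²⁻] = α₂ × DIC = 0.004794 × 5.52 = 0.02646 mmol/kg
Ksp = 10^(−6.45) = 3.548×10^-7
Ω = [Ca²⁺][CO3²⁻]/Ksp = (11.6×10^-3)(2.646×10^-5) / 3.548×10^-7 = 0.865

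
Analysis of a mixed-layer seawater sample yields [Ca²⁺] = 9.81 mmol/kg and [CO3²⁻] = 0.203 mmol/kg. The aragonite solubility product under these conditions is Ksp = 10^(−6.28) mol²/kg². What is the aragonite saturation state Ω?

Ω = 3.79

Ksp = 10^(−6.28) = 5.248×10^-7
Ω = [Ca²⁺][CO3²⁻]/Ksp = (9.81×10^-3)(0.203×10^-3) / 5.248×10^-7 = 3.79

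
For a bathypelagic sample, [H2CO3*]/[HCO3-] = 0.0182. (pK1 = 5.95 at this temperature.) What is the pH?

pH = 7.69

From K1 = [H⁺][HCO3-]/[H2CO3*]:  pH = pK1 − log₁₀([H2CO3*]/[HCO3-])
log₁₀(0.0182) = -1.740
pH = 5.95 − (-1.740) = 7.69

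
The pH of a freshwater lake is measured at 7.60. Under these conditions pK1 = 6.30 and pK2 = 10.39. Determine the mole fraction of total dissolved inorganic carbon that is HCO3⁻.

α₁ = 0.951

α₁ = 1 / (1 + [H⁺]/K1 + K2/[H⁺]) = 1 / (1 + 10^-1.30 + 10^-2.79)
   = 1 / (1 + 0.050119 + 0.0016218) = 1/1.0517 = 0.9508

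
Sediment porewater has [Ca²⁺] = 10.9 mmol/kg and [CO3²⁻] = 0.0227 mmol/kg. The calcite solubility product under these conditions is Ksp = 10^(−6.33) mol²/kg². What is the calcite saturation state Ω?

Ω = 0.529

Ksp = 10^(−6.33) = 4.677×10^-7
Ω = [Ca²⁺][CO3²⁻]/Ksp = (10.9×10^-3)(0.0227×10^-3) / 4.677×10^-7 = 0.529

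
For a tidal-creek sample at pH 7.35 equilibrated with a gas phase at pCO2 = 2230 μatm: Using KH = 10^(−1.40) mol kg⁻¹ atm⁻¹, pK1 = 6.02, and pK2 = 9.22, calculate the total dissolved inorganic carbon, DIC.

DIC = 2.01 mmol/kg

[CO2*] = KH · pCO2 = 10^(−1.40) × 2230×10^-6 = 8.878×10^-5 mol/kg
α₀ = 1/(1 + K1/[H⁺] + K1K2/[H⁺]²) = 1/(1 + 10^+1.33 + 10^-0.54) = 0.04412
DIC = [CO2*]/α₀ = 8.878×10^-5 / 0.04412 = 2.01 mmol/kg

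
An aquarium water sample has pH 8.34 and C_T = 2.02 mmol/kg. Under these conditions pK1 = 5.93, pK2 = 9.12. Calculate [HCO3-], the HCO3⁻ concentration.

[HCO3⁻] = 1.73 mmol/kg

α₁ = 1 / (1 + [H⁺]/K1 + K2/[H⁺]) = 1 / (1 + 10^-2.41 + 10^-0.78)
   = 1 / (1 + 0.0038905 + 0.16596) = 1/1.1698 = 0.8548
[HCO3⁻] = α₁ × DIC = 0.8548 × 2.02 = 1.73 mmol/kg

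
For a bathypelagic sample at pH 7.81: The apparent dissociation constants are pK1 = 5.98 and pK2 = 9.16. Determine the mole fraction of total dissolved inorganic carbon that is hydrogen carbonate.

α₁ = 0.944

α₁ = 1 / (1 + [H⁺]/K1 + K2/[H⁺]) = 1 / (1 + 10^-1.83 + 10^-1.35)
   = 1 / (1 + 0.014791 + 0.044668) = 1/1.0595 = 0.9439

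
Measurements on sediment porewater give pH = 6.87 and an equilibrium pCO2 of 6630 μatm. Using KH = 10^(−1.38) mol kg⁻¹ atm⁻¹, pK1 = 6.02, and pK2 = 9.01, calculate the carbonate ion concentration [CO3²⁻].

[CO3²⁻] = 14.2 μmol/kg

[CO2*] = KH · pCO2 = 10^(−1.38) × 6630×10^-6 = 2.764×10^-4 mol/kg
α₀ = 1/(1 + K1/[H⁺] + K1K2/[H⁺]²) = 1/(1 + 10^+0.85 + 10^-1.29) = 0.1230
DIC = [CO2*]/α₀ = 2.764×10^-4 / 0.1230 = 2.247 mmol/kg
[CO3²⁻] = α₂·DIC; α₂ = 0.006308, so [CO3²⁻] = 0.006308 × 2.247 = 0.0142 mmol/kg = 14.2 μmol/kg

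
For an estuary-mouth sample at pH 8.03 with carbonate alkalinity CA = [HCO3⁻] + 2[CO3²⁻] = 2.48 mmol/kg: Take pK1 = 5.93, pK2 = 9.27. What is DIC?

DIC = 2.37 mmol/kg

CA = [HCO3⁻] + 2[CO3²⁻] = (α₁ + 2α₂)·DIC
At pH 8.03: [H⁺]/K1 = 10^-2.10 = 0.0079433, K2/[H⁺] = 10^-1.24 = 0.057544
α₁ = 1/(1 + 0.0079433 + 0.057544) = 1/1.0655 = 0.9385; α₂ = α₁·K2/[H⁺] = 0.05401
α₁ + 2α₂ = 1.0466
DIC = CA / (α₁ + 2α₂) = 2.48 / 1.0466 = 2.37 mmol/kg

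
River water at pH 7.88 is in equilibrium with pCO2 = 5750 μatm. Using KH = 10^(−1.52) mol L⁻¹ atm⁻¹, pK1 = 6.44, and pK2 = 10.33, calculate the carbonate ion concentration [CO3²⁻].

[CO2*] = KH · pCO2 = 10^(−1.52) × 5750×10^-6 = 1.736×10^-4 mol/L
α₀ = 1/(1 + K1/[H⁺] + K1K2/[H⁺]²) = 1/(1 + 10^+1.44 + 10^-1.01) = 0.03492
DIC = [CO2*]/α₀ = 1.736×10^-4 / 0.03492 = 4.973 mmol/L
[CO3²⁻] = α₂·DIC; α₂ = 0.003412, so [CO3²⁻] = 0.003412 × 4.973 = 0.0170 mmol/L = 17.0 μmol/L

[CO3²⁻] = 17.0 μmol/L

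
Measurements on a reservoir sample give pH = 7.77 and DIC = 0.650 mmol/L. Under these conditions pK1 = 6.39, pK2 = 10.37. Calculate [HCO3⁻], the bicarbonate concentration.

[HCO3⁻] = 0.622 mmol/L

α₁ = 1 / (1 + [H⁺]/K1 + K2/[H⁺]) = 1 / (1 + 10^-1.38 + 10^-2.60)
   = 1 / (1 + 0.041687 + 0.0025119) = 1/1.0442 = 0.9577
[HCO3⁻] = α₁ × DIC = 0.9577 × 0.650 = 0.622 mmol/L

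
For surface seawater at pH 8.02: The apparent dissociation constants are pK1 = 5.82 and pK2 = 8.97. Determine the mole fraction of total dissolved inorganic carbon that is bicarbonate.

α₁ = 1 / (1 + [H⁺]/K1 + K2/[H⁺]) = 1 / (1 + 10^-2.20 + 10^-0.95)
   = 1 / (1 + 0.0063096 + 0.11220) = 1/1.1185 = 0.8940

α₁ = 0.894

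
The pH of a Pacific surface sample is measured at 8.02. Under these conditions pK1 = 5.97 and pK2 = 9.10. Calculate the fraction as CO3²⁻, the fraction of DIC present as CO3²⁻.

α₂ = 1 / (1 + [H⁺]/K2 + [H⁺]²/(K1K2)) = 1 / (1 + 10^+1.08 + 10^-0.97)
   = 1 / (1 + 12.023 + 0.10715) = 1/13.130 = 0.07616

α₂ = 0.0762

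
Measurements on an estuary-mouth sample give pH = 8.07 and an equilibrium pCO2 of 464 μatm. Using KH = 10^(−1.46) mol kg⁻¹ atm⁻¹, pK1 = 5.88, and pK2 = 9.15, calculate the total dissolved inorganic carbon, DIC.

DIC = 2.72 mmol/kg

[CO2*] = KH · pCO2 = 10^(−1.46) × 464×10^-6 = 1.609×10^-5 mol/kg
α₀ = 1/(1 + K1/[H⁺] + K1K2/[H⁺]²) = 1/(1 + 10^+2.19 + 10^+1.11) = 0.005925
DIC = [CO2*]/α₀ = 1.609×10^-5 / 0.005925 = 2.72 mmol/kg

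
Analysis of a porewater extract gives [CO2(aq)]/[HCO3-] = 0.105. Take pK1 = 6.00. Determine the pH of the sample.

From K1 = [H⁺][HCO3-]/[CO2(aq)]:  pH = pK1 − log₁₀([CO2(aq)]/[HCO3-])
log₁₀(0.105) = -0.979
pH = 6.00 − (-0.979) = 6.98

pH = 6.98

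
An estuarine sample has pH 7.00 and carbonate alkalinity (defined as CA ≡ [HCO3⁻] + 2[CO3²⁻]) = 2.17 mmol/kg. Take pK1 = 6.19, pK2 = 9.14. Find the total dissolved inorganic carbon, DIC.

CA = [HCO3⁻] + 2[CO3²⁻] = (α₁ + 2α₂)·DIC
At pH 7.00: [H⁺]/K1 = 10^-0.81 = 0.15488, K2/[H⁺] = 10^-2.14 = 0.0072444
α₁ = 1/(1 + 0.15488 + 0.0072444) = 1/1.1621 = 0.8605; α₂ = α₁·K2/[H⁺] = 0.006234
α₁ + 2α₂ = 0.8730
DIC = CA / (α₁ + 2α₂) = 2.17 / 0.8730 = 2.49 mmol/kg

DIC = 2.49 mmol/kg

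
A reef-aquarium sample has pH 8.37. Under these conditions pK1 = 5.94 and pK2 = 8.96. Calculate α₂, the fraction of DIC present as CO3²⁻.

α₂ = 0.204

α₂ = 1 / (1 + [H⁺]/K2 + [H⁺]²/(K1K2)) = 1 / (1 + 10^+0.59 + 10^-1.84)
   = 1 / (1 + 3.8905 + 0.014454) = 1/4.9049 = 0.2039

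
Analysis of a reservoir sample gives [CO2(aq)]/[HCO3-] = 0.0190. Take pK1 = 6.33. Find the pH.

From K1 = [H⁺][HCO3-]/[CO2(aq)]:  pH = pK1 − log₁₀([CO2(aq)]/[HCO3-])
log₁₀(0.0190) = -1.721
pH = 6.33 − (-1.721) = 8.05

pH = 8.05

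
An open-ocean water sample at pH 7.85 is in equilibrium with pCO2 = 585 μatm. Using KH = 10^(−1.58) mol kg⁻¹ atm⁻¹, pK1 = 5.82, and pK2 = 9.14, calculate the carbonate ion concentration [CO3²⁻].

[CO2*] = KH · pCO2 = 10^(−1.58) × 585×10^-6 = 1.539×10^-5 mol/kg
α₀ = 1/(1 + K1/[H⁺] + K1K2/[H⁺]²) = 1/(1 + 10^+2.03 + 10^+0.74) = 0.008799
DIC = [CO2*]/α₀ = 1.539×10^-5 / 0.008799 = 1.749 mmol/kg
[CO3²⁻] = α₂·DIC; α₂ = 0.04835, so [CO3²⁻] = 0.04835 × 1.749 = 0.0846 mmol/kg

[CO3²⁻] = 0.0846 mmol/kg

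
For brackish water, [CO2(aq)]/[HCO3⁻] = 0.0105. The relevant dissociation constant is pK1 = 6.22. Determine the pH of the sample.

From K1 = [H⁺][HCO3⁻]/[CO2(aq)]:  pH = pK1 − log₁₀([CO2(aq)]/[HCO3⁻])
log₁₀(0.0105) = -1.979
pH = 6.22 − (-1.979) = 8.20

pH = 8.20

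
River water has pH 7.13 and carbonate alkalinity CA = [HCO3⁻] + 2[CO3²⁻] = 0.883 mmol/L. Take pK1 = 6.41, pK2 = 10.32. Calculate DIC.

DIC = 1.05 mmol/L

CA = [HCO3⁻] + 2[CO3²⁻] = (α₁ + 2α₂)·DIC
At pH 7.13: [H⁺]/K1 = 10^-0.72 = 0.19055, K2/[H⁺] = 10^-3.19 = 0.00064565
α₁ = 1/(1 + 0.19055 + 0.00064565) = 1/1.1912 = 0.8395; α₂ = α₁·K2/[H⁺] = 0.0005420
α₁ + 2α₂ = 0.8406
DIC = CA / (α₁ + 2α₂) = 0.883 / 0.8406 = 1.05 mmol/L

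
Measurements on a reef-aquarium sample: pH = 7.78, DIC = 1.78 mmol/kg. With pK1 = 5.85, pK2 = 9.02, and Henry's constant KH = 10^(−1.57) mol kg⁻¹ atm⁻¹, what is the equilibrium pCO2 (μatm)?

α₀ = 1 / (1 + K1/[H⁺] + K1K2/[H⁺]²) = 1 / (1 + 10^+1.93 + 10^+0.69)
   = 1 / (1 + 85.114 + 4.8978) = 1/91.012 = 0.01099
[CO2*] = α₀ × DIC = 0.01099 × 1.78 = 0.01956 mmol/kg = 19.56 μmol/kg
pCO2 = [CO2*]/KH = 1.956×10^-5 / 2.692×10^-2 = 727 μatm

pCO2 = 727 μatm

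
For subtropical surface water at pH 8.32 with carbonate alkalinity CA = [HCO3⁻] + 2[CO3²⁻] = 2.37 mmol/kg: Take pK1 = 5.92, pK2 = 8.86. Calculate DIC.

DIC = 1.94 mmol/kg

CA = [HCO3⁻] + 2[CO3²⁻] = (α₁ + 2α₂)·DIC
At pH 8.32: [H⁺]/K1 = 10^-2.40 = 0.0039811, K2/[H⁺] = 10^-0.54 = 0.28840
α₁ = 1/(1 + 0.0039811 + 0.28840) = 1/1.2924 = 0.7738; α₂ = α₁·K2/[H⁺] = 0.2232
α₁ + 2α₂ = 1.2201
DIC = CA / (α₁ + 2α₂) = 2.37 / 1.2201 = 1.94 mmol/kg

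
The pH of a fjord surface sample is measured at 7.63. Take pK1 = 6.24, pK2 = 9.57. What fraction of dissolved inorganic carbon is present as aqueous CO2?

α₀ = 1 / (1 + K1/[H⁺] + K1K2/[H⁺]²) = 1 / (1 + 10^+1.39 + 10^-0.55)
   = 1 / (1 + 24.547 + 0.28184) = 1/25.829 = 0.03872

α₀ = 0.0387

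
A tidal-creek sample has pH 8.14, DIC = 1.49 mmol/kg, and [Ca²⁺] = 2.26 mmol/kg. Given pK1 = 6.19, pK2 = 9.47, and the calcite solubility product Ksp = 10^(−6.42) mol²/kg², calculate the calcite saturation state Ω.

α₂ = 1 / (1 + [H⁺]/K2 + [H⁺]²/(K1K2)) = 1 / (1 + 10^+1.33 + 10^-0.62)
   = 1 / (1 + 21.380 + 0.23988) = 1/22.620 = 0.04421
[CO3²⁻] = α₂ × DIC = 0.04421 × 1.49 = 0.06587 mmol/kg
Ksp = 10^(−6.42) = 3.802×10^-7
Ω = [Ca²⁺][CO3²⁻]/Ksp = (2.26×10^-3)(6.587×10^-5) / 3.802×10^-7 = 0.392

Ω = 0.392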